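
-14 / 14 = -1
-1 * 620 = -620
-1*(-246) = 246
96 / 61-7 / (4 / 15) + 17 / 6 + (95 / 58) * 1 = -428911 / 21228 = -20.20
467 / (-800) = -467 / 800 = -0.58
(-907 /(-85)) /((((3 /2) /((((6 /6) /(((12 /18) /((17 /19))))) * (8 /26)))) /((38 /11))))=7256 /715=10.15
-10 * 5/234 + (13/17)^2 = 12548/33813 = 0.37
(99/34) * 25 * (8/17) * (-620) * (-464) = 2848032000/289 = 9854782.01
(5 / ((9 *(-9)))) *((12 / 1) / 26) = -10 / 351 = -0.03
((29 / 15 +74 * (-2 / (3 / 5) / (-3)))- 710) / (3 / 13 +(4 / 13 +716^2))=-366119 / 299904075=-0.00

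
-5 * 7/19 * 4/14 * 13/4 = -65/38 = -1.71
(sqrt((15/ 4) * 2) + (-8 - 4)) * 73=-876 + 73 * sqrt(30)/ 2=-676.08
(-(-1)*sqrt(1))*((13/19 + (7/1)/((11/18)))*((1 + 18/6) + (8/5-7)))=-17759/1045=-16.99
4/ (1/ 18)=72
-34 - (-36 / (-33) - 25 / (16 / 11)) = -3151 / 176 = -17.90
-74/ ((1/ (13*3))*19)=-2886/ 19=-151.89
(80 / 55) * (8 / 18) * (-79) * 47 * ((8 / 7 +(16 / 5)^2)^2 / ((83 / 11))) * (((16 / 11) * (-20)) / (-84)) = -20196818944 / 1414875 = -14274.63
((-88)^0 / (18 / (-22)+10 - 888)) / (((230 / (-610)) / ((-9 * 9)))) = -54351 / 222341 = -0.24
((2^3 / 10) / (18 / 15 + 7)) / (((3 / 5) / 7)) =140 / 123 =1.14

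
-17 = -17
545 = 545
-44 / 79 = -0.56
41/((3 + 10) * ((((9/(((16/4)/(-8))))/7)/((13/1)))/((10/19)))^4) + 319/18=300649875121/1710072162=175.81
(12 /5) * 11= 132 /5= 26.40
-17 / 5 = -3.40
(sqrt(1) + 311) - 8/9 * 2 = 310.22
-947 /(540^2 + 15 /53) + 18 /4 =138992953 /30909630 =4.50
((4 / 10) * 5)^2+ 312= 316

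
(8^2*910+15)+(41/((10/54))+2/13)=58476.55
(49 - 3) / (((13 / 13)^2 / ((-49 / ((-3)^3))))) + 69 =4117 / 27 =152.48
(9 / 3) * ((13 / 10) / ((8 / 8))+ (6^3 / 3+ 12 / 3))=2319 / 10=231.90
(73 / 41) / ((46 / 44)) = 1606 / 943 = 1.70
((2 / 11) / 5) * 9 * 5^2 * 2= 180 / 11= 16.36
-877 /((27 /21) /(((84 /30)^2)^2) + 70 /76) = -931.03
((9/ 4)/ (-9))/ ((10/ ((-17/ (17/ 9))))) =0.22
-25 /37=-0.68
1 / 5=0.20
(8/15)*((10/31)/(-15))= -16/1395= -0.01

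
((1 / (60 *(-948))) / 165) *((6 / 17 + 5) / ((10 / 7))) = -637 / 1595484000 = -0.00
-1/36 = -0.03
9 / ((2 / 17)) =153 / 2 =76.50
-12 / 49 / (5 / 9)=-108 / 245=-0.44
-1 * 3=-3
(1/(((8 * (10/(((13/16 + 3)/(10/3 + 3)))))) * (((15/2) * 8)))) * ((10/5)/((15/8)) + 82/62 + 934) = 26560681/226176000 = 0.12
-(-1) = 1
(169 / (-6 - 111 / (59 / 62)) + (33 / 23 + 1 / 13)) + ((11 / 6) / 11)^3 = 199573 / 1442376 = 0.14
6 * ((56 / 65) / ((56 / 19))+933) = 363984 / 65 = 5599.75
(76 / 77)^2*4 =23104 / 5929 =3.90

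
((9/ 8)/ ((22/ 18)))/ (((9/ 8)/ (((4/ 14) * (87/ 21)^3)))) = 439002/ 26411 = 16.62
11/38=0.29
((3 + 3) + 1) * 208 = 1456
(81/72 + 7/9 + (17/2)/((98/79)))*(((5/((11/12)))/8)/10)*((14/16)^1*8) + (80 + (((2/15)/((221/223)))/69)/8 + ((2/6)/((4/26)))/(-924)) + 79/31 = 137747984323/1588335840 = 86.72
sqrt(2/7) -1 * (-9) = sqrt(14)/7+ 9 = 9.53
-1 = -1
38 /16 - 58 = -445 /8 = -55.62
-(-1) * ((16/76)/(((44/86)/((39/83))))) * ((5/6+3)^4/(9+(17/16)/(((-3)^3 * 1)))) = 312862238/67150237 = 4.66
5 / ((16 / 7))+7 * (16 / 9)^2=31507 / 1296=24.31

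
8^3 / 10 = 256 / 5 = 51.20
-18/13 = -1.38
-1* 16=-16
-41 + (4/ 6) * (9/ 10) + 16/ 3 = -526/ 15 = -35.07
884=884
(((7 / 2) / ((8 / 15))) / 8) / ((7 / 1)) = 15 / 128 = 0.12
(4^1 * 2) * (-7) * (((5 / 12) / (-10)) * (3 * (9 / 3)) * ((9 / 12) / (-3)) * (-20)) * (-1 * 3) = -315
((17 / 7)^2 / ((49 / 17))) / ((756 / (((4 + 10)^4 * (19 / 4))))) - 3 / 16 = 1492985 / 3024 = 493.71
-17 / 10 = -1.70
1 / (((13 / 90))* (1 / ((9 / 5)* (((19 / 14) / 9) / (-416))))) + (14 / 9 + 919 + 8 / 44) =3450671039 / 3747744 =920.73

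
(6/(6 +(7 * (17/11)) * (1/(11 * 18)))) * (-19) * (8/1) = -1986336/13187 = -150.63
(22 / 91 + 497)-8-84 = 36877 / 91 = 405.24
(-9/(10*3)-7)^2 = 53.29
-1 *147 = -147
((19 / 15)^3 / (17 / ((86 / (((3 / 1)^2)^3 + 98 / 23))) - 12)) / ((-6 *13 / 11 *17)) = -74619061 / 588426008625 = -0.00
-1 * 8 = -8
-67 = -67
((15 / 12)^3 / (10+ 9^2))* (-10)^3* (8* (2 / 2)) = -171.70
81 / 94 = 0.86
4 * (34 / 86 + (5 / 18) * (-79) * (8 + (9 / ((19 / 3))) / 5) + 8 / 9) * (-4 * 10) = 70788080 / 2451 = 28881.31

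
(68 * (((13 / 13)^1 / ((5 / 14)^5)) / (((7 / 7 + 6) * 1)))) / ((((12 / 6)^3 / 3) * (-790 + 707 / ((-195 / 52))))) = -0.64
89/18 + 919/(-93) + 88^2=4318397/558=7739.06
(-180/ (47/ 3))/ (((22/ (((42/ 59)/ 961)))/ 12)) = -136080/ 29313383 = -0.00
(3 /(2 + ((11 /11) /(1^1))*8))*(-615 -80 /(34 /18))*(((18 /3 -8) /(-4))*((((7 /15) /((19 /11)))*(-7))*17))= 240933 /76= 3170.17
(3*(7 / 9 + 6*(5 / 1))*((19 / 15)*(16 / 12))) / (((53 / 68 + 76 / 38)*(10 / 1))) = 715768 / 127575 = 5.61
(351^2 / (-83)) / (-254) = 123201 / 21082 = 5.84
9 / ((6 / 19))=57 / 2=28.50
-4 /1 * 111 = -444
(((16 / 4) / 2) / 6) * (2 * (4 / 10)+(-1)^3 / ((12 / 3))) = 11 / 60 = 0.18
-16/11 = -1.45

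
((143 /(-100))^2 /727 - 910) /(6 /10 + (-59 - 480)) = 6615679551 /3914168000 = 1.69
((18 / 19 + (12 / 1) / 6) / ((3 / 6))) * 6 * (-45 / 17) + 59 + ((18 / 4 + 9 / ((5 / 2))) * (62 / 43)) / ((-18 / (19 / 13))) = -64225193 / 1805570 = -35.57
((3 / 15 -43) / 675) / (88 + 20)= -107 / 182250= -0.00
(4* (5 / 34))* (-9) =-90 / 17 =-5.29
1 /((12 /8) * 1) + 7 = 23 /3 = 7.67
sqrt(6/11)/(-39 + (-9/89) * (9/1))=-89 * sqrt(66)/39072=-0.02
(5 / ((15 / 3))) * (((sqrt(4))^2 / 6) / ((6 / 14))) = 14 / 9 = 1.56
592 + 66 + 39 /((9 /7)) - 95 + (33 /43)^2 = 3294487 /5547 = 593.92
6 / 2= 3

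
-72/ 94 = -36/ 47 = -0.77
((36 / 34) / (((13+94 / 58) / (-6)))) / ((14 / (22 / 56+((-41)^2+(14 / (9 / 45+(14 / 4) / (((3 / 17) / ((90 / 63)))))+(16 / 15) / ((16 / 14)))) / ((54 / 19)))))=-10421932391 / 566873160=-18.38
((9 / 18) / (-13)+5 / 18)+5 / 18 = 121 / 234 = 0.52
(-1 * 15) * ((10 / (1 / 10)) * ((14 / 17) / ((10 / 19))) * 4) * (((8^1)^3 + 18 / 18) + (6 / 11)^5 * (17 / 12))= -13187776568400 / 2737867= -4816806.87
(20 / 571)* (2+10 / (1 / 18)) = 3640 / 571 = 6.37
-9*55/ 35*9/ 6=-21.21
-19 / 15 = -1.27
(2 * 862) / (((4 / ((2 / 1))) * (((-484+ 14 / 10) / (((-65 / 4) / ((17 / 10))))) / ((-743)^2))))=386641318375 / 41021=9425448.39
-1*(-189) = 189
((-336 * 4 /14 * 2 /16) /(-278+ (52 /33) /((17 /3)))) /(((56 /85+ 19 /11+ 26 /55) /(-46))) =-63580 /91449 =-0.70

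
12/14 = 6/7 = 0.86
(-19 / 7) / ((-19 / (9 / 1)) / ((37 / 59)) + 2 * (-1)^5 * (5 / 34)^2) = 3657006 / 4593841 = 0.80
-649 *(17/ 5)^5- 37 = -921602818/ 3125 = -294912.90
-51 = -51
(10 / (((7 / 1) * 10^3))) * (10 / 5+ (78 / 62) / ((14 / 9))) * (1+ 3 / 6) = 3657 / 607600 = 0.01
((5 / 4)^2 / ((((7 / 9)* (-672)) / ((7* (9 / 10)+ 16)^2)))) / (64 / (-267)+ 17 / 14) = -39832929 / 26113024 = -1.53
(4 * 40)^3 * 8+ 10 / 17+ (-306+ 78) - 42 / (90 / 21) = 2785259837 / 85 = 32767762.79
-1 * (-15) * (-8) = -120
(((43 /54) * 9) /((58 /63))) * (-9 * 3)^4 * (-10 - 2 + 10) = -479891223 /58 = -8273986.60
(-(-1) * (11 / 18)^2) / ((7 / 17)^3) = 594473 / 111132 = 5.35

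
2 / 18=1 / 9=0.11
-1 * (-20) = 20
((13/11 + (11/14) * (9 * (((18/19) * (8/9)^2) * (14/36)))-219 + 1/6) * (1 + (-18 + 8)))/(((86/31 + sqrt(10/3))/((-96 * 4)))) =-622739124288/1314401 + 74825243616 * sqrt(30)/1314401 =-161978.26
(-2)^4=16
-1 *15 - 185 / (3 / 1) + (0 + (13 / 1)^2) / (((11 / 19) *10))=-15667 / 330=-47.48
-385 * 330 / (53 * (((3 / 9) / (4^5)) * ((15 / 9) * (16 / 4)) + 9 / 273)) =-26637811200 / 390451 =-68223.19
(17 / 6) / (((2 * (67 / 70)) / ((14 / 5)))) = 4.14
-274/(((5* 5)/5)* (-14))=137/35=3.91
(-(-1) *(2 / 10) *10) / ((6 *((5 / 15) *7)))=1 / 7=0.14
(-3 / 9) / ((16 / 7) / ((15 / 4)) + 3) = -0.09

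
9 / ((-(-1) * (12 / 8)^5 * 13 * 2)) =16 / 351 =0.05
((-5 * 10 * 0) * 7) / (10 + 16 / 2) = 0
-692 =-692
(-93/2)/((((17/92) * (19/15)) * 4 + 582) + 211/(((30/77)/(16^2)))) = -32085/96064562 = -0.00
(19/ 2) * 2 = 19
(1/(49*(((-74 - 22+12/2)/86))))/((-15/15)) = 43/2205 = 0.02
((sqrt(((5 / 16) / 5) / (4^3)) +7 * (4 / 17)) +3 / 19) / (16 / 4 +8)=18979 / 124032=0.15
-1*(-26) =26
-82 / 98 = -41 / 49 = -0.84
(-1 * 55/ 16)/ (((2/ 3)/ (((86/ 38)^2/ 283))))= -305085/ 3269216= -0.09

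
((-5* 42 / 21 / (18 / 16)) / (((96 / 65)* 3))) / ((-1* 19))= 325 / 3078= 0.11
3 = 3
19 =19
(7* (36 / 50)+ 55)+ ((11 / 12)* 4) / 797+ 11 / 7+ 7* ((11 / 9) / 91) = 1007020018 / 16318575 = 61.71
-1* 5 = -5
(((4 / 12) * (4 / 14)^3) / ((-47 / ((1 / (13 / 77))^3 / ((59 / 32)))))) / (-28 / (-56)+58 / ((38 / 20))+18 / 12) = -3236992 / 5647544487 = -0.00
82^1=82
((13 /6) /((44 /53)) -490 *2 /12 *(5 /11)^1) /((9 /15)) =-15185 /264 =-57.52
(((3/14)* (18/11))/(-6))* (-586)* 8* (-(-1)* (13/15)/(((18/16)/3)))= 243776/385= 633.18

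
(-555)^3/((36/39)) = -740800125/4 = -185200031.25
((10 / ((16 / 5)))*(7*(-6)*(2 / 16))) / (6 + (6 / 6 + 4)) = -525 / 352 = -1.49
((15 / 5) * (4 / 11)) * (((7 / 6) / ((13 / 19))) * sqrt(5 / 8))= 133 * sqrt(10) / 286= 1.47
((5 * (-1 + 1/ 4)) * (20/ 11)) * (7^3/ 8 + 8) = -2775/ 8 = -346.88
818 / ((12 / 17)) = 6953 / 6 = 1158.83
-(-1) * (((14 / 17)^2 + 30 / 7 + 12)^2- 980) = -692.23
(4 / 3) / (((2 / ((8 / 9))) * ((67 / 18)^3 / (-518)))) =-5.95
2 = 2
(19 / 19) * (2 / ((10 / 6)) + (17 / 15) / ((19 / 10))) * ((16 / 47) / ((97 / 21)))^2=19267584 / 1974525695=0.01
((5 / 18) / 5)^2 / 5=1 / 1620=0.00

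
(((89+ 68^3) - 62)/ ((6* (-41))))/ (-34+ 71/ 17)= 5345803/ 124722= 42.86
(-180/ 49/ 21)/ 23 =-60/ 7889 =-0.01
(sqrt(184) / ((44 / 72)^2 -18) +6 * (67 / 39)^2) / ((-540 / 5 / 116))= -260362 / 13689 +696 * sqrt(46) / 5711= -18.19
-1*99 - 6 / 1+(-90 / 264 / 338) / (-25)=-7807797 / 74360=-105.00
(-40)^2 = 1600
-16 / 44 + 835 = 9181 / 11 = 834.64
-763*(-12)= 9156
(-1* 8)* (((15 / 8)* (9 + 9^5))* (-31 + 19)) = 10630440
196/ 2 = 98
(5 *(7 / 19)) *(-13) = -455 / 19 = -23.95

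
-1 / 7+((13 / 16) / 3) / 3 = -0.05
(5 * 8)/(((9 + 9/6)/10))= 800/21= 38.10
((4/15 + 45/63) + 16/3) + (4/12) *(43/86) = 1361/210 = 6.48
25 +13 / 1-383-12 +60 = -297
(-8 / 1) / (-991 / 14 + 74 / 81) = 9072 / 79235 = 0.11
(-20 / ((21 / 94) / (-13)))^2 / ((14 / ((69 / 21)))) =6869106400 / 21609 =317881.73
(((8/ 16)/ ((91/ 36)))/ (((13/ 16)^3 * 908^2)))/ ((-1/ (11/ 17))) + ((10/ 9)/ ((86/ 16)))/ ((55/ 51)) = 47636553556720/ 248516071913109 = 0.19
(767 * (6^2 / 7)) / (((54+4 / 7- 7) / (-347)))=-1064596 / 37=-28772.86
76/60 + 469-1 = 7039/15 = 469.27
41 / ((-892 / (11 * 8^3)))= -57728 / 223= -258.87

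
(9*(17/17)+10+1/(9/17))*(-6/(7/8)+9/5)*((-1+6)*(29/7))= -321668/147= -2188.22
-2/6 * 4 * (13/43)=-52/129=-0.40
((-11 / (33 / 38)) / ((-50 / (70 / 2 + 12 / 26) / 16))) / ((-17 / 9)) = -76.10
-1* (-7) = 7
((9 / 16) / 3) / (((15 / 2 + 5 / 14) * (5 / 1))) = 21 / 4400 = 0.00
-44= -44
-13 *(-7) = 91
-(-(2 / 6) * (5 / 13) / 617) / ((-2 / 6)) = -5 / 8021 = -0.00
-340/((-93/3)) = 340/31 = 10.97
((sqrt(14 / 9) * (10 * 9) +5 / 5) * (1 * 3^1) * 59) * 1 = 177 +5310 * sqrt(14) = 20045.20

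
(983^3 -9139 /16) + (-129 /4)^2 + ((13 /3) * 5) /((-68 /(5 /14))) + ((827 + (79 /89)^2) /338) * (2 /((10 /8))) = 9078742518760328111 /9557953860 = 949862559.68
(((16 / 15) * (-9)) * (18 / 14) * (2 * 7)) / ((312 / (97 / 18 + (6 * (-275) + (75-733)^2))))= -15527498 / 65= -238884.58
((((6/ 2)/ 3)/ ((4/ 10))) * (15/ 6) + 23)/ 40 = 117/ 160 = 0.73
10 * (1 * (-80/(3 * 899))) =-800/2697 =-0.30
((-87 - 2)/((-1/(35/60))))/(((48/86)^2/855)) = 109433065/768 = 142490.97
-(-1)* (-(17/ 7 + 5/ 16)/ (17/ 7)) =-307/ 272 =-1.13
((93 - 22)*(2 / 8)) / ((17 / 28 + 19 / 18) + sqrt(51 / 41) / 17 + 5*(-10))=-0.37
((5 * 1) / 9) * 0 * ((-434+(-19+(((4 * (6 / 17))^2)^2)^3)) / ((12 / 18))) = 0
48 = 48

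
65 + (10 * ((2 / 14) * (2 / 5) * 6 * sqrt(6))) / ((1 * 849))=8 * sqrt(6) / 1981 + 65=65.01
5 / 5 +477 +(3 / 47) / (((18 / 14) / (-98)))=473.13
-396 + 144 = -252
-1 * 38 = -38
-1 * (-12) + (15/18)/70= 1009/84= 12.01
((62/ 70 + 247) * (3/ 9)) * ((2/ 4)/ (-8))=-723/ 140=-5.16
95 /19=5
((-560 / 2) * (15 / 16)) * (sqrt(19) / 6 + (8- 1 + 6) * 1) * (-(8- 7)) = 175 * sqrt(19) / 4 + 6825 / 2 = 3603.20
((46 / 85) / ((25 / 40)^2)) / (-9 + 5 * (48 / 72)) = -8832 / 36125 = -0.24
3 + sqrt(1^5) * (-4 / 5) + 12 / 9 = 3.53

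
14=14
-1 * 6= -6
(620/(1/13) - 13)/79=8047/79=101.86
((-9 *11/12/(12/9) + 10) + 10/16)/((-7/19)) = -1349/112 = -12.04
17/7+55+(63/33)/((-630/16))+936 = 1147354/1155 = 993.38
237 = 237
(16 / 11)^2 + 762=92458 / 121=764.12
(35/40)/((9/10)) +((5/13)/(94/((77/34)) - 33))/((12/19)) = 31997/30654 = 1.04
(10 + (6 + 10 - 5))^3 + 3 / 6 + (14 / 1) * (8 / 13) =241023 / 26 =9270.12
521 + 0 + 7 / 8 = 4175 / 8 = 521.88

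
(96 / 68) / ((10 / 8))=96 / 85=1.13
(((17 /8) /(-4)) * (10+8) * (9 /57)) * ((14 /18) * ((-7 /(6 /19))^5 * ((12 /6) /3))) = 260646300593 /62208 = 4189916.10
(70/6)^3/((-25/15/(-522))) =497350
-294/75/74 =-49/925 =-0.05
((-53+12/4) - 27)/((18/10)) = -385/9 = -42.78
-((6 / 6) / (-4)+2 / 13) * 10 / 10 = 5 / 52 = 0.10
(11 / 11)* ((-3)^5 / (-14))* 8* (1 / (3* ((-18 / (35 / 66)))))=-15 / 11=-1.36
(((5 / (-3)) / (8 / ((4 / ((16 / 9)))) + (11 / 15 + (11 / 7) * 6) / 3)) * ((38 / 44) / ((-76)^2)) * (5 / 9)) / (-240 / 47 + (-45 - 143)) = 0.00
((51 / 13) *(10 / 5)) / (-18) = -17 / 39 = -0.44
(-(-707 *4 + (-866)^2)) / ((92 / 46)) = -373564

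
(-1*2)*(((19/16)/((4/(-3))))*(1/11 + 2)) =1311/352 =3.72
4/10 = 2/5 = 0.40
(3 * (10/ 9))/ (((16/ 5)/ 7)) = 7.29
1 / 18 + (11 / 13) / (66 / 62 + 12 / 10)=3917 / 9126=0.43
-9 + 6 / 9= -25 / 3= -8.33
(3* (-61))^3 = -6128487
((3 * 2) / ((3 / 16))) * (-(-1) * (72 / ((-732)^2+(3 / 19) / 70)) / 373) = 1021440 / 88605643093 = 0.00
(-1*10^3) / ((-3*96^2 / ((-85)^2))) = 903125 / 3456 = 261.32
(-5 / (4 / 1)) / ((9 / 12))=-5 / 3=-1.67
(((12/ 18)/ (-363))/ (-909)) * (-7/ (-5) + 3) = 4/ 449955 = 0.00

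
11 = 11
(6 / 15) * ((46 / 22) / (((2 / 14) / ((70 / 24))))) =1127 / 66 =17.08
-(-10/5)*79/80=79/40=1.98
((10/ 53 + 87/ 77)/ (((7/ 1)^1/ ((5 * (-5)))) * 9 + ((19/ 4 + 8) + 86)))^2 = 289551610000/ 1542247806160369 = 0.00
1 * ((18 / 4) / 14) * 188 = 423 / 7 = 60.43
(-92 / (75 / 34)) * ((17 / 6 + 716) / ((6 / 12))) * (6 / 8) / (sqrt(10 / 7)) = -1686383 * sqrt(70) / 375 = -37624.78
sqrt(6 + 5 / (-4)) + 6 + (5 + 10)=sqrt(19) / 2 + 21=23.18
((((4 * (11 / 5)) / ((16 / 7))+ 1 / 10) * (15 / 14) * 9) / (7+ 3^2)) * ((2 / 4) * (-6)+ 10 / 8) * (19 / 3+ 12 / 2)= -26307 / 512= -51.38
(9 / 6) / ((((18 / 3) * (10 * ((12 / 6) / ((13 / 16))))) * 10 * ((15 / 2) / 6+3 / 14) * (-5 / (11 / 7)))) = -143 / 656000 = -0.00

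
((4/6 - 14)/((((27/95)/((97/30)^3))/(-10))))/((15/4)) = 138726296/32805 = 4228.82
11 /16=0.69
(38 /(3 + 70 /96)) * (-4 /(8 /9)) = -8208 /179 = -45.85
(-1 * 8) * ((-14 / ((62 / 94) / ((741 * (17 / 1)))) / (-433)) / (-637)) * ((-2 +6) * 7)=2914752 / 13423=217.15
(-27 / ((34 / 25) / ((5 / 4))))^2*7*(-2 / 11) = -783.80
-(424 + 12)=-436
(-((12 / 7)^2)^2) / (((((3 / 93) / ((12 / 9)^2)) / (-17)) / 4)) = 77709312 / 2401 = 32365.39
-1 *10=-10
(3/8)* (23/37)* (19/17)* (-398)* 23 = -6000447/2516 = -2384.92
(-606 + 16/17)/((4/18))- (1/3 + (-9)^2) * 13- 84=-197069/51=-3864.10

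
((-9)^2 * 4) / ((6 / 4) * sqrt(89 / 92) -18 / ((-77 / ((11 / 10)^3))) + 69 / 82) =-3275396397000 / 7438748963 + 92665125000 * sqrt(2047) / 7438748963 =123.29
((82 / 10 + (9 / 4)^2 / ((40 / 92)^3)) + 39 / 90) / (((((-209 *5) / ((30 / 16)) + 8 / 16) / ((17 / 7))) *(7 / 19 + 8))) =-1088826863 / 29748264000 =-0.04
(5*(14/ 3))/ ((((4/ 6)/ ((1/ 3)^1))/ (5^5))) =109375/ 3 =36458.33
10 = 10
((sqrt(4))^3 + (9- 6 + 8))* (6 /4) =28.50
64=64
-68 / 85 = -4 / 5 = -0.80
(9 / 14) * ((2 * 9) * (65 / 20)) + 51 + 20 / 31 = 77471 / 868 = 89.25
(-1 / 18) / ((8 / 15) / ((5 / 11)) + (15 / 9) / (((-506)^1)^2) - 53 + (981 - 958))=3200450 / 1660649121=0.00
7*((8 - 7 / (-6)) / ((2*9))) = 385 / 108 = 3.56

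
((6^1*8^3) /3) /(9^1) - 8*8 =448 /9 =49.78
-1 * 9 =-9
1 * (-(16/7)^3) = -4096/343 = -11.94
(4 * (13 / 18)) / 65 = 2 / 45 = 0.04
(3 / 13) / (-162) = -1 / 702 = -0.00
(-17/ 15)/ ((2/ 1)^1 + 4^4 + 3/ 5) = -17/ 3879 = -0.00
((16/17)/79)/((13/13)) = 16/1343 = 0.01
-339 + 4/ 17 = -5759/ 17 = -338.76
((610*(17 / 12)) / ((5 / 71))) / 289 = 4331 / 102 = 42.46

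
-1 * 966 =-966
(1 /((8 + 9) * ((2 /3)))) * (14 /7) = 3 /17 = 0.18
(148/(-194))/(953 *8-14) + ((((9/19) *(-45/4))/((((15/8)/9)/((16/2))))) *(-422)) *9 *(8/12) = 3633426278657/7012615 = 518127.16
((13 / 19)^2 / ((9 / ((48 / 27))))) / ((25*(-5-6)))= -2704 / 8041275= -0.00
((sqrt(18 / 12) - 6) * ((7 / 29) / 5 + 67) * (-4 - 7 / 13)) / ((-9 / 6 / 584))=-1339924928 / 1885 + 334981232 * sqrt(6) / 5655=-565736.82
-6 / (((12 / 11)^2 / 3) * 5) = -3.02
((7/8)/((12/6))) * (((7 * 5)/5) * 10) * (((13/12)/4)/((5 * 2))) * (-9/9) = -637/768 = -0.83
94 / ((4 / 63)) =2961 / 2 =1480.50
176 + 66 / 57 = 177.16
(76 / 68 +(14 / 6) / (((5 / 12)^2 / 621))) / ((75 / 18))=21285762 / 10625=2003.37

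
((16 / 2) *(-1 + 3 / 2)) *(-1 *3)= -12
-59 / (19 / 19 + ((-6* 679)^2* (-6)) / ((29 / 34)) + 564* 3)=1711 / 3385836007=0.00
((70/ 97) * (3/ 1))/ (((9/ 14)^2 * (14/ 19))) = 18620/ 2619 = 7.11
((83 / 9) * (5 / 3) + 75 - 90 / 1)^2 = 100 / 729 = 0.14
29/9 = 3.22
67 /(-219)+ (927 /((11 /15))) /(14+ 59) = 40978 /2409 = 17.01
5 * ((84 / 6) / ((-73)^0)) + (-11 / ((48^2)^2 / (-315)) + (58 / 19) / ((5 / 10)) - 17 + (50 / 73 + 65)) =102089631211 / 818085888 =124.79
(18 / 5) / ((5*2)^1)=0.36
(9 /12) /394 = 3 /1576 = 0.00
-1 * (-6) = 6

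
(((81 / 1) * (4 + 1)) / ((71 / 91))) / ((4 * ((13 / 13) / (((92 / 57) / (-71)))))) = -282555 / 95779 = -2.95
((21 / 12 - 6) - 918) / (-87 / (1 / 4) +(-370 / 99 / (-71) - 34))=1525293 / 631696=2.41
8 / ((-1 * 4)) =-2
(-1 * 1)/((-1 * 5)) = 1/5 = 0.20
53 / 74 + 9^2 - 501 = -31027 / 74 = -419.28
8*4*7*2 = 448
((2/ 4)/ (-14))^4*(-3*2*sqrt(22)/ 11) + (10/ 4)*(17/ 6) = 85/ 12 - 3*sqrt(22)/ 3380608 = 7.08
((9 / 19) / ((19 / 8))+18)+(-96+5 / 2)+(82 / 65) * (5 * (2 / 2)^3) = -647567 / 9386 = -68.99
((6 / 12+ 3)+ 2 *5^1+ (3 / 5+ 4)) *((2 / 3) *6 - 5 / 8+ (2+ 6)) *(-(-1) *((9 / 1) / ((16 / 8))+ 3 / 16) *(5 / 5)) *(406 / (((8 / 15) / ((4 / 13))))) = 57870225 / 256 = 226055.57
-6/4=-3/2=-1.50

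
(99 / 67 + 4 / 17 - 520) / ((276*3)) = -0.63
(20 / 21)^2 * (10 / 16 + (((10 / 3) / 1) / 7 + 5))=51250 / 9261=5.53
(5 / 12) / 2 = 0.21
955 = 955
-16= -16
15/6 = 5/2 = 2.50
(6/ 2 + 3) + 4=10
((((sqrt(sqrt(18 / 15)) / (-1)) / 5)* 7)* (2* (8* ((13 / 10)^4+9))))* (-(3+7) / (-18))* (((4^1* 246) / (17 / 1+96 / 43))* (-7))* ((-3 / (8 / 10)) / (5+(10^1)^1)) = -20484258214* 5^(3 / 4)* 6^(1 / 4) / 7753125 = -13826.39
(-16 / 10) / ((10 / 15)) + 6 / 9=-1.73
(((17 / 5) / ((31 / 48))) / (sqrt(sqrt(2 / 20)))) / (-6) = -136 * 10^(1 / 4) / 155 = -1.56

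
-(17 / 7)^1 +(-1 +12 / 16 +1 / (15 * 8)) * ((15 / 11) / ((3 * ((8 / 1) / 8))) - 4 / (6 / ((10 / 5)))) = -61433 / 27720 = -2.22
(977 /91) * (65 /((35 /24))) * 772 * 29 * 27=14173753248 /49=289260270.37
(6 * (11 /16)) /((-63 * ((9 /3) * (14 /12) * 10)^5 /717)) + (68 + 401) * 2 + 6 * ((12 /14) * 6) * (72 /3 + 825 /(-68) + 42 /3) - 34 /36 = 1735.26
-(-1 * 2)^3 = 8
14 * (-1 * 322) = -4508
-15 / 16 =-0.94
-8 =-8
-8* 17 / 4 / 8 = -17 / 4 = -4.25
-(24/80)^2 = -9/100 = -0.09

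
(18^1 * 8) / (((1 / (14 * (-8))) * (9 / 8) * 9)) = -14336 / 9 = -1592.89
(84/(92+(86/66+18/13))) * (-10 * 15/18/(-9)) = 14300/17409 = 0.82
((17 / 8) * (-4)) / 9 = -17 / 18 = -0.94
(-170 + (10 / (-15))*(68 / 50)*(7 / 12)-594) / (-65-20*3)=172019 / 28125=6.12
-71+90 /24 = -269 /4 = -67.25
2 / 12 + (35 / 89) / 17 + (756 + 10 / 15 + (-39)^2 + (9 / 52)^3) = 2277.86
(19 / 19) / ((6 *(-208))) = -1 / 1248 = -0.00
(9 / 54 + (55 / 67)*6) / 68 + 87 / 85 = 150131 / 136680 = 1.10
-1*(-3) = 3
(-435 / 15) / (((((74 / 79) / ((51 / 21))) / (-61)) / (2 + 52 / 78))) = 9503068 / 777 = 12230.46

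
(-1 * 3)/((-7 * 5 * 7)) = 3/245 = 0.01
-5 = -5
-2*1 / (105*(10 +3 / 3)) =-2 / 1155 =-0.00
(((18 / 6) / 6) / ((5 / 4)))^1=2 / 5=0.40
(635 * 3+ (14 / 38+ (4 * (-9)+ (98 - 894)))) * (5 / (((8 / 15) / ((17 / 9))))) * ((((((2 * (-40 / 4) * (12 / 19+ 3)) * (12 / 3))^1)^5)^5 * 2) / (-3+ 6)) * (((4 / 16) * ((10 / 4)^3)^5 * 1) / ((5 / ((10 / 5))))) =-44830366854595996728293200000000000000000000000000000000000000000000000.00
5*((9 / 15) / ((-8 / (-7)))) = 2.62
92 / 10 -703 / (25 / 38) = -26484 / 25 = -1059.36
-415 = -415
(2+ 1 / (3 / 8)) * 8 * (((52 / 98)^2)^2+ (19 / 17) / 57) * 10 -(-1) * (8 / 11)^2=570870503776 / 15246251559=37.44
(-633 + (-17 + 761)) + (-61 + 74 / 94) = 2387 / 47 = 50.79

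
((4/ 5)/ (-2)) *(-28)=56/ 5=11.20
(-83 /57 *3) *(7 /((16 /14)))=-4067 /152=-26.76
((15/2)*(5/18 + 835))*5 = 375875/12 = 31322.92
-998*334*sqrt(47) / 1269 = -333332*sqrt(47) / 1269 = -1800.80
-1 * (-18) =18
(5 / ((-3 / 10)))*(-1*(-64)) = -3200 / 3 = -1066.67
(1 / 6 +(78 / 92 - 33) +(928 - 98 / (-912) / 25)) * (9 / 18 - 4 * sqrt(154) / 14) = 234936127 / 524400 - 234936127 * sqrt(154) / 917700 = -2728.93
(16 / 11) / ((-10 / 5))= -8 / 11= -0.73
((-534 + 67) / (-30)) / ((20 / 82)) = 19147 / 300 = 63.82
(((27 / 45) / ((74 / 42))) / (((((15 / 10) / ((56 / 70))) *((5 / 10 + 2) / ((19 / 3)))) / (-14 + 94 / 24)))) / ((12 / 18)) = -32186 / 4625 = -6.96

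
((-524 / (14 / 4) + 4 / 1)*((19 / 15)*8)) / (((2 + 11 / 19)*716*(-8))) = 6137 / 61397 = 0.10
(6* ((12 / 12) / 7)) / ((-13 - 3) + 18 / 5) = -15 / 217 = -0.07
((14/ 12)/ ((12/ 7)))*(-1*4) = -49/ 18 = -2.72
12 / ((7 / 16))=192 / 7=27.43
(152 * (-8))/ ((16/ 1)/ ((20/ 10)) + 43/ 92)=-5888/ 41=-143.61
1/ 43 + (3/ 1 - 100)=-4170/ 43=-96.98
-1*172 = -172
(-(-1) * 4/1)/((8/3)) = 3/2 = 1.50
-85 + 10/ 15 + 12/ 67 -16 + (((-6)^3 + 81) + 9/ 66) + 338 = 455387/ 4422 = 102.98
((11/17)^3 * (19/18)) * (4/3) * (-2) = -101156/132651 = -0.76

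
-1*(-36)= 36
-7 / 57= -0.12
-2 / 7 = -0.29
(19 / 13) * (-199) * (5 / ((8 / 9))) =-170145 / 104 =-1636.01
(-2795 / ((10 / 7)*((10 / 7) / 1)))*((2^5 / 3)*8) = -1753024 / 15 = -116868.27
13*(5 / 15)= 13 / 3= 4.33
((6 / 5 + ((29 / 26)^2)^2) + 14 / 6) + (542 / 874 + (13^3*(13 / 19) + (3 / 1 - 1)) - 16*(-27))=5819948748571 / 2995477680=1942.91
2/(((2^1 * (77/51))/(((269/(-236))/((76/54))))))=-370413/690536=-0.54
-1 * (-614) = 614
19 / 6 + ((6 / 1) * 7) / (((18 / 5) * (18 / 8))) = 451 / 54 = 8.35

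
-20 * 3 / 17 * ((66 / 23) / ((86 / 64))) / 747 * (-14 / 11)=17920 / 1395479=0.01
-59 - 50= -109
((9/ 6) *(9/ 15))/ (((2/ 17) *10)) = 153/ 200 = 0.76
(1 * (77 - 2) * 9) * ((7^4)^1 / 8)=202584.38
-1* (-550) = 550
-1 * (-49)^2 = -2401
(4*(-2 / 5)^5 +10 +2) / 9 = 37372 / 28125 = 1.33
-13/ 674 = -0.02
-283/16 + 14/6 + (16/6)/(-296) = -9095/592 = -15.36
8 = 8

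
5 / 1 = 5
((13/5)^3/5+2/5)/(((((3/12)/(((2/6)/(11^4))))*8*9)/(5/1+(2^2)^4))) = 70963/54903750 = 0.00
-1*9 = -9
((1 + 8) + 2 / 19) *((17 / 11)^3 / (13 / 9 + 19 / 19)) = 7649541 / 556358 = 13.75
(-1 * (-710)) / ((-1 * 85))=-8.35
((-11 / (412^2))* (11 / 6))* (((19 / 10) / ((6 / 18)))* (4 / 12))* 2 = -2299 / 5092320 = -0.00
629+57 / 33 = 6938 / 11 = 630.73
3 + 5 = 8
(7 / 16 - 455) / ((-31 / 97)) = 705481 / 496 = 1422.34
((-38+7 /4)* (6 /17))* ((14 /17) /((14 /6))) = -4.52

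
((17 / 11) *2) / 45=34 / 495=0.07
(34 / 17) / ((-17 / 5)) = -10 / 17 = -0.59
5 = 5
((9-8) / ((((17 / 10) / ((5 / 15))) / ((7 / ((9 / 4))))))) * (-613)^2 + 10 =105219910 / 459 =229237.28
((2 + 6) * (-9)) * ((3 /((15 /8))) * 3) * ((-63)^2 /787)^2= -27221116608 /3096845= -8789.95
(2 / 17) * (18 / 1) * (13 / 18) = 26 / 17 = 1.53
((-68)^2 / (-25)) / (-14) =2312 / 175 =13.21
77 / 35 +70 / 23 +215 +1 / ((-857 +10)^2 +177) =18175018323 / 82522390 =220.24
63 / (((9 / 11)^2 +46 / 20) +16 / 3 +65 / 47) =1535490 / 236069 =6.50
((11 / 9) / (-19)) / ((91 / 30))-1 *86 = -446192 / 5187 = -86.02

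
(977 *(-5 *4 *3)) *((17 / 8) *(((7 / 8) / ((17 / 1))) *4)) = -25646.25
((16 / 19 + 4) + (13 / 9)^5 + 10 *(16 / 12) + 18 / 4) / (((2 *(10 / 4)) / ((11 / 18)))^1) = 714886579 / 201947580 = 3.54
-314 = -314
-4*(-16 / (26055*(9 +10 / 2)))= 32 / 182385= 0.00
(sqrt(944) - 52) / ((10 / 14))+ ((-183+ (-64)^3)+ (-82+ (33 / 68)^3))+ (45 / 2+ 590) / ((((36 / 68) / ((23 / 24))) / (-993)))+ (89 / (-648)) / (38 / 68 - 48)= -280064583745997939 / 205407420480+ 28 * sqrt(59) / 5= -1363415.93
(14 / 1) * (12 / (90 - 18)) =2.33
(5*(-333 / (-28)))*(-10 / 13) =-45.74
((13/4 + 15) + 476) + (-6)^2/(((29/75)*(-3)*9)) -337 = 17841/116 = 153.80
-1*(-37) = 37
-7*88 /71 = -616 /71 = -8.68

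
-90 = -90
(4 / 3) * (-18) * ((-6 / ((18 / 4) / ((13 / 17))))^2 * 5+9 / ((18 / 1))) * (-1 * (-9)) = -1230.77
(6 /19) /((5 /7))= 42 /95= 0.44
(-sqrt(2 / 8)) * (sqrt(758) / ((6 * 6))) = -sqrt(758) / 72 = -0.38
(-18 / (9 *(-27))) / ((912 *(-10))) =-0.00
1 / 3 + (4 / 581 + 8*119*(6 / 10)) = 4980973 / 8715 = 571.54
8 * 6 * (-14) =-672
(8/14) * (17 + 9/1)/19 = 104/133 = 0.78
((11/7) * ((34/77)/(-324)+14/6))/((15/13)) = 378157/119070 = 3.18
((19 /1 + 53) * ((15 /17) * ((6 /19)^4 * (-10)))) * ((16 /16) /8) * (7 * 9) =-110224800 /2215457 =-49.75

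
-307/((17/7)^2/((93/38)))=-1398999/10982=-127.39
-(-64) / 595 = 64 / 595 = 0.11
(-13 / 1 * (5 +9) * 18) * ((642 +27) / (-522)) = 121758 / 29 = 4198.55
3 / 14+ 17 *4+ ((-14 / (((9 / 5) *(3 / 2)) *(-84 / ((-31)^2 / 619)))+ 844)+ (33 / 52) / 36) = 66602100557 / 73002384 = 912.33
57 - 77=-20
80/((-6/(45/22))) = -300/11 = -27.27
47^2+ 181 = 2390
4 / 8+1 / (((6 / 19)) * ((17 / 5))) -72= -70.57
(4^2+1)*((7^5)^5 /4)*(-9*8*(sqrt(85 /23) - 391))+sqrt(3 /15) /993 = -410366997617173259646942*sqrt(1955) /23+sqrt(5) /4965+160453496068314744521954322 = 159664603305934311118015700.00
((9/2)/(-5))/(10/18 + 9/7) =-567/1160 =-0.49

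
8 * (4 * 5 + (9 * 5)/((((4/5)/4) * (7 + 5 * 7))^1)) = 1420/7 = 202.86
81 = 81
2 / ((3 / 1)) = 2 / 3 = 0.67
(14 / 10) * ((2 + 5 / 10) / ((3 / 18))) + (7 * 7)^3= 117670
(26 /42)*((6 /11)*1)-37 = -2823 /77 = -36.66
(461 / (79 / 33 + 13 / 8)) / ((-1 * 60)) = -10142 / 5305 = -1.91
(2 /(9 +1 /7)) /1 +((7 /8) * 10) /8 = 21 /16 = 1.31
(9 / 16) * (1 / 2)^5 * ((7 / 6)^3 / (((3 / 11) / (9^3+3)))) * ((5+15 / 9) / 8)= 1150765 / 18432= 62.43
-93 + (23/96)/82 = -732073/7872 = -93.00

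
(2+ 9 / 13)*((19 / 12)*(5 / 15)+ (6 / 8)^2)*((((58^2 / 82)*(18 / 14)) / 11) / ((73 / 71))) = 46873135 / 3423992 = 13.69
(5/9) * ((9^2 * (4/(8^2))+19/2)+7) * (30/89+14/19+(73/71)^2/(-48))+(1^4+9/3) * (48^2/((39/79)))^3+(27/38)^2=333366001530215932970119589/819834967141632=406625741632.49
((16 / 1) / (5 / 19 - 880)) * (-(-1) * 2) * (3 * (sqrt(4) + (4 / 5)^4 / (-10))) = -11166528 / 52234375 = -0.21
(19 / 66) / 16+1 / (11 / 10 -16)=-0.05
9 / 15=3 / 5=0.60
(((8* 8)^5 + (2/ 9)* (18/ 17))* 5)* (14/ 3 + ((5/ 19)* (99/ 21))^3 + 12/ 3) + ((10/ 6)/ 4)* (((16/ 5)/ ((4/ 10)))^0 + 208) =3892970417437074455/ 68562564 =56779825466.23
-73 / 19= -3.84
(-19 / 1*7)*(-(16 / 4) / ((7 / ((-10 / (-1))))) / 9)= 760 / 9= 84.44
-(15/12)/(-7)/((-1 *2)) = -5/56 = -0.09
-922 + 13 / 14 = -12895 / 14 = -921.07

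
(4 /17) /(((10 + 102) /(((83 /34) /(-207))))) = -0.00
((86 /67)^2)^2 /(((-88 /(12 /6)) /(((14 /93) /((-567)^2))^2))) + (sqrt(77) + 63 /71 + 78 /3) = sqrt(77) + 7719690289857072920243023 /287112629952777607692021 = 35.66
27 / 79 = 0.34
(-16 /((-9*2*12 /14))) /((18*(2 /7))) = 49 /243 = 0.20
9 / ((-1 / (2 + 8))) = -90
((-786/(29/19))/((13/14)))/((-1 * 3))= 69692/377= 184.86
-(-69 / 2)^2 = -4761 / 4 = -1190.25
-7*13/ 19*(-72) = 6552/ 19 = 344.84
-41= -41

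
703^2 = 494209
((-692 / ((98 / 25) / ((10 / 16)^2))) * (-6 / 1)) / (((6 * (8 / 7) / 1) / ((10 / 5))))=108125 / 896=120.68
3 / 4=0.75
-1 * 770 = -770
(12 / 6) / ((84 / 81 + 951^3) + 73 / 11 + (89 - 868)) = 594 / 255445120163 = 0.00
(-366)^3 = -49027896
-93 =-93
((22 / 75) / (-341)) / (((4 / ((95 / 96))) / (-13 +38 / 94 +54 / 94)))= 2147 / 839232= 0.00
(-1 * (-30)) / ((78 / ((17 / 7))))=0.93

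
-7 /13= -0.54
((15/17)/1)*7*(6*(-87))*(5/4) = -137025/34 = -4030.15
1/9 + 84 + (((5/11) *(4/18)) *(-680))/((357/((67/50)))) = 174331/2079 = 83.85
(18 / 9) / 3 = 0.67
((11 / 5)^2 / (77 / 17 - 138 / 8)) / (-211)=8228 / 4562875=0.00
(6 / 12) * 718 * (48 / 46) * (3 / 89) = 25848 / 2047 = 12.63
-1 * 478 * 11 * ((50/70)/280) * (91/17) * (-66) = 1127841/238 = 4738.83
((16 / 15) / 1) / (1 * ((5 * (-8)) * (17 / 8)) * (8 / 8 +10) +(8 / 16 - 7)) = -32 / 28245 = -0.00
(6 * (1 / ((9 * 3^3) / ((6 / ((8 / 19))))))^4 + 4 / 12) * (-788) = -120633019541 / 459165024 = -262.72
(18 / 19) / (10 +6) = 9 / 152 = 0.06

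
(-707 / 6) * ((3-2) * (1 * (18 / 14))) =-303 / 2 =-151.50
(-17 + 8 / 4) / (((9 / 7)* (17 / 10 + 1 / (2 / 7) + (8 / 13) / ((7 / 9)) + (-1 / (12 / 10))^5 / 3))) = -123832800 / 62170253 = -1.99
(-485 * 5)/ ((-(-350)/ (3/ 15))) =-1.39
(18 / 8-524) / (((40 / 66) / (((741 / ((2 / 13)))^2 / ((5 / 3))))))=-19172589078357 / 1600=-11982868173.97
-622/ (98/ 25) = -7775/ 49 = -158.67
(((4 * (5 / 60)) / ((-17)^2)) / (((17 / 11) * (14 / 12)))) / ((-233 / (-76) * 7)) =1672 / 56091721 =0.00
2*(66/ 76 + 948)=36057/ 19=1897.74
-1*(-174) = 174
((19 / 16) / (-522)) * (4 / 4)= -19 / 8352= -0.00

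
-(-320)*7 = 2240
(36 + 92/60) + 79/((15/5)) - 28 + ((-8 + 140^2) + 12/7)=2061106/105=19629.58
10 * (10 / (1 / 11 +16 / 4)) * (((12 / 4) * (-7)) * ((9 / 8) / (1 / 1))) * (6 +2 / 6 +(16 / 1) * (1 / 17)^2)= -2132515 / 578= -3689.47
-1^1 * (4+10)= -14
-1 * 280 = -280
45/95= 9/19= 0.47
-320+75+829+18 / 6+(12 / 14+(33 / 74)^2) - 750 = -6207637 / 38332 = -161.94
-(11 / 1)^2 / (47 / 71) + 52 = -6147 / 47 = -130.79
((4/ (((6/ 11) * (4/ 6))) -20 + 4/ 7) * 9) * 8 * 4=-16992/ 7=-2427.43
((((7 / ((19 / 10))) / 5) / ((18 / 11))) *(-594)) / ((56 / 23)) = -8349 / 76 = -109.86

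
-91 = -91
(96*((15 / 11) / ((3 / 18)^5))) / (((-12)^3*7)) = -6480 / 77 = -84.16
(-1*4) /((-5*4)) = 1 /5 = 0.20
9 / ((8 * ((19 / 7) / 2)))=0.83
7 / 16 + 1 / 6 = 29 / 48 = 0.60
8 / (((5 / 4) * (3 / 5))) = 32 / 3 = 10.67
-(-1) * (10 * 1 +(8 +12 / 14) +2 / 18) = 18.97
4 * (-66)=-264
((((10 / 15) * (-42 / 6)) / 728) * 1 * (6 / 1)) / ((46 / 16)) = -4 / 299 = -0.01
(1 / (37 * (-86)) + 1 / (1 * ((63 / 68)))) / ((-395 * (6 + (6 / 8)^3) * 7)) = -6922016 / 113906284695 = -0.00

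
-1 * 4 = -4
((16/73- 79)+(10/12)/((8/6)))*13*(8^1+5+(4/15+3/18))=-239123677/17520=-13648.61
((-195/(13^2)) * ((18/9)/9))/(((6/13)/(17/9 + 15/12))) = -565/324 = -1.74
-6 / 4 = -3 / 2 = -1.50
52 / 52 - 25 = -24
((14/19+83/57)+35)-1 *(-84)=6908/57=121.19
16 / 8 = 2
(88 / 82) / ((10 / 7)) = 154 / 205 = 0.75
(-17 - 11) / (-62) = 14 / 31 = 0.45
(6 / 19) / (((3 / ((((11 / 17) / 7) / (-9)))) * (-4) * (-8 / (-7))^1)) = 11 / 46512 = 0.00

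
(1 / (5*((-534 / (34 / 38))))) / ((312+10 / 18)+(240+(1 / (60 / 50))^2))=-34 / 56132745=-0.00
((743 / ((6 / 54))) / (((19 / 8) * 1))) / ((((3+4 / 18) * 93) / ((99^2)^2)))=15416413245288 / 17081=902547464.74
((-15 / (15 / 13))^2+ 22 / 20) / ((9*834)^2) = 7 / 2318520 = 0.00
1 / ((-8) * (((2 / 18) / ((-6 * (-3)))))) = -20.25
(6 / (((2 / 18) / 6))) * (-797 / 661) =-258228 / 661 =-390.66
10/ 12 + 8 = 53/ 6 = 8.83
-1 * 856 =-856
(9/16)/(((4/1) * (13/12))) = 27/208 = 0.13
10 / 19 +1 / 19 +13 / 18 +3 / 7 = 4141 / 2394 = 1.73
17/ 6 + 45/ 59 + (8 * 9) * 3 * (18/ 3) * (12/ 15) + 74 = 1972481/ 1770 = 1114.40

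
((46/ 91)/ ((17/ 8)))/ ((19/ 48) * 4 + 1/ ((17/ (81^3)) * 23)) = 101568/ 581009611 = 0.00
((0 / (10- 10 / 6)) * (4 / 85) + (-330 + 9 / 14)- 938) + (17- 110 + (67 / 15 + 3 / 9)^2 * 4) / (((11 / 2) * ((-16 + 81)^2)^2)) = -87099000828713 / 68724906250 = -1267.36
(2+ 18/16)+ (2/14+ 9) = 687/56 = 12.27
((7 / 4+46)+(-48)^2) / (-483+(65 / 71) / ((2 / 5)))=-667897 / 136522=-4.89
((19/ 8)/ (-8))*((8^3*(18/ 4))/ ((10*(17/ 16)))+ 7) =-361513/ 5440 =-66.45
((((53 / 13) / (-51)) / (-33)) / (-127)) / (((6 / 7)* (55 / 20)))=-742 / 91694889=-0.00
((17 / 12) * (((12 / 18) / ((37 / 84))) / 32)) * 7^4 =285719 / 1776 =160.88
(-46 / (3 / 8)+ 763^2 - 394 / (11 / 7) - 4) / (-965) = -19199123 / 31845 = -602.89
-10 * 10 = -100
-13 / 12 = -1.08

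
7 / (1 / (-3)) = -21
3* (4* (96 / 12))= 96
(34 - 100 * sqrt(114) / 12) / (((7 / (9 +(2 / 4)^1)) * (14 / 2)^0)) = 323 / 7 - 475 * sqrt(114) / 42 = -74.61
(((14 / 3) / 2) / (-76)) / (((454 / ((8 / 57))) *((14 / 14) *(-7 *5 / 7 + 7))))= -7 / 1475046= -0.00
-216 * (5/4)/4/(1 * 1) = -135/2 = -67.50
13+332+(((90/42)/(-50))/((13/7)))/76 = 3408597/9880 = 345.00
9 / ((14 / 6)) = 27 / 7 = 3.86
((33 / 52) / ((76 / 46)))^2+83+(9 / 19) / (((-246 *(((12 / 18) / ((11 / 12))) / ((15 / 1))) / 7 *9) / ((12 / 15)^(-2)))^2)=5029897668400219 / 60490066231296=83.15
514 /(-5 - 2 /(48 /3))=-4112 /41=-100.29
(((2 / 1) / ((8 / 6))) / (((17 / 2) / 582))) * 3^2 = 15714 / 17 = 924.35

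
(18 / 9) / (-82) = -1 / 41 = -0.02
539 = 539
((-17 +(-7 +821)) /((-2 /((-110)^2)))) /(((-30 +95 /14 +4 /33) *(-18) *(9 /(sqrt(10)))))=-371282450 *sqrt(10) /288063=-4075.84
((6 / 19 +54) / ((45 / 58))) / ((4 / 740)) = 738224 / 57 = 12951.30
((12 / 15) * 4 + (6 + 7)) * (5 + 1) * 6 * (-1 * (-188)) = 548208 / 5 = 109641.60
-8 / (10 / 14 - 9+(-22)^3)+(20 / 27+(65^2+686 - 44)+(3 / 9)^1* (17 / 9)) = 4902542218 / 1007019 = 4868.37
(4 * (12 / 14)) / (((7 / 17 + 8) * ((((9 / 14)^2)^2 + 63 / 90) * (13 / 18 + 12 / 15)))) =1007596800 / 3276810251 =0.31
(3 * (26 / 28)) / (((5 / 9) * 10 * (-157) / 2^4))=-1404 / 27475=-0.05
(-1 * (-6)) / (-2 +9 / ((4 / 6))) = 12 / 23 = 0.52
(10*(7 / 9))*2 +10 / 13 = 1910 / 117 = 16.32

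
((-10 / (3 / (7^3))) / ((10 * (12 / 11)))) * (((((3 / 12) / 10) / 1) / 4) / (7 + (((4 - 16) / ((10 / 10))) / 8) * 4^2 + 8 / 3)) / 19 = 0.00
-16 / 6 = -2.67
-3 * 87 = -261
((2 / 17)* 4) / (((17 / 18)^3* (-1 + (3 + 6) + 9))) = 46656 / 1419857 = 0.03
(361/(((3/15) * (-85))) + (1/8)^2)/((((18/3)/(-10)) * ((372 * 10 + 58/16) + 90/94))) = 5425445/571380744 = 0.01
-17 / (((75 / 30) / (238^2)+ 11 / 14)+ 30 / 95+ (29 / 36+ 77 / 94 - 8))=15478426152 / 4801724293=3.22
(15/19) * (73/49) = 1.18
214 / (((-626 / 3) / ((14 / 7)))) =-642 / 313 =-2.05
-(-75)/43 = 1.74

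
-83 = -83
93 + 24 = 117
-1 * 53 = -53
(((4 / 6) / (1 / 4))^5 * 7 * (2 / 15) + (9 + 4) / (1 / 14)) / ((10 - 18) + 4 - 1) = -1122142 / 18225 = -61.57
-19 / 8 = -2.38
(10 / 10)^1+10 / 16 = 13 / 8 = 1.62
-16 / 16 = -1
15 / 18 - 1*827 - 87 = -5479 / 6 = -913.17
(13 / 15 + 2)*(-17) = -731 / 15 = -48.73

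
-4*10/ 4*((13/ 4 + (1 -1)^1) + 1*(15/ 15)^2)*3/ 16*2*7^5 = -267861.56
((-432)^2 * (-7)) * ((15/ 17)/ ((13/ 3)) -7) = 1962164736/ 221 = 8878573.47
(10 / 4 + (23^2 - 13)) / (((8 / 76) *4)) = 19703 / 16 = 1231.44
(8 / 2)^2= 16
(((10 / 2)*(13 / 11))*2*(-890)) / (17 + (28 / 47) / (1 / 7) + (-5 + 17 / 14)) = -76130600 / 125829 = -605.03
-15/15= -1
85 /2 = 42.50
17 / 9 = 1.89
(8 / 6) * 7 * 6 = 56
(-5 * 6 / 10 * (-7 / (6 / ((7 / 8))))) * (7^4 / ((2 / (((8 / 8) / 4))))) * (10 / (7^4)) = 245 / 64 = 3.83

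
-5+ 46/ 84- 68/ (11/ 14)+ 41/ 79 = -3302297/ 36498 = -90.48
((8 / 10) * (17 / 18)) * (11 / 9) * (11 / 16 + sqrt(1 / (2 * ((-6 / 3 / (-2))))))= 2057 / 3240 + 187 * sqrt(2) / 405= 1.29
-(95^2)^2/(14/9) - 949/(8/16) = -733082197/14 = -52363014.07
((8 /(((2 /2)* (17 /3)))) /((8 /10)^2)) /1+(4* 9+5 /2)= 40.71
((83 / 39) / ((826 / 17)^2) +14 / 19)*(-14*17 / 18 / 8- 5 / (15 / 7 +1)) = -136883090783 / 57201240096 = -2.39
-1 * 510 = -510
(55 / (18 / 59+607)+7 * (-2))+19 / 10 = -4303101 / 358310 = -12.01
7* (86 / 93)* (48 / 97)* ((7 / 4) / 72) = 2107 / 27063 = 0.08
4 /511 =0.01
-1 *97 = -97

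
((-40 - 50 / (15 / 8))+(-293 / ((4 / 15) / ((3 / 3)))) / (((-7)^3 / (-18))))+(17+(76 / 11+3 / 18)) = -378248 / 3773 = -100.25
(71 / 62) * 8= 284 / 31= 9.16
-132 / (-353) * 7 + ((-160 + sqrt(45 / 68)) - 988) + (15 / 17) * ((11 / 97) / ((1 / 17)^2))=-38228875 / 34241 + 3 * sqrt(85) / 34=-1115.65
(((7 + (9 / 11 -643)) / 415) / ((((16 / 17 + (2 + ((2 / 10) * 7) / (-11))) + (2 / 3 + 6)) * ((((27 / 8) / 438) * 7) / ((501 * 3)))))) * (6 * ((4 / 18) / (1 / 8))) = -741393811968 / 15450533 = -47985.00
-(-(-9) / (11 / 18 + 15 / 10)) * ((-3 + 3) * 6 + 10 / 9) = -90 / 19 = -4.74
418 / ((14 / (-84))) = -2508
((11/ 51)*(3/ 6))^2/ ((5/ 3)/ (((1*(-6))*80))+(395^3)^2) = 968/ 316135235905060499711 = 0.00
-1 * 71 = -71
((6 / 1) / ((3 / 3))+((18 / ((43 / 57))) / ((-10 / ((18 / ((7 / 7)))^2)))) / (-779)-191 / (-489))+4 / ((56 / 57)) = 691245553 / 60347490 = 11.45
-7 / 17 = -0.41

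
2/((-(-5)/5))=2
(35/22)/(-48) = -35/1056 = -0.03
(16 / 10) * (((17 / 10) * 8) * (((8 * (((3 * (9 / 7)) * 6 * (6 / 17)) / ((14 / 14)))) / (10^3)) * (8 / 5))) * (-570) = -28366848 / 21875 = -1296.77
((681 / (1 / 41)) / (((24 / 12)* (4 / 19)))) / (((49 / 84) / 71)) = 112996287 / 14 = 8071163.36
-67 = -67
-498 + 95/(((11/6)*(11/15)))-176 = -73004/121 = -603.34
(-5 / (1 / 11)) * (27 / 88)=-135 / 8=-16.88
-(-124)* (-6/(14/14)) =-744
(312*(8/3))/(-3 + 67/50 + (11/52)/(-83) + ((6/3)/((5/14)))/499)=-44796627200/88910871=-503.84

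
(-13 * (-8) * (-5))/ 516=-130/ 129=-1.01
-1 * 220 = -220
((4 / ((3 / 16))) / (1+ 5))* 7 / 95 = 224 / 855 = 0.26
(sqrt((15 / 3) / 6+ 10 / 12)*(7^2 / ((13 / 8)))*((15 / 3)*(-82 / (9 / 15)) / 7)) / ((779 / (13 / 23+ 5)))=-358400*sqrt(15) / 51129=-27.15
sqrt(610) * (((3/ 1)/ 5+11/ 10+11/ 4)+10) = 356.89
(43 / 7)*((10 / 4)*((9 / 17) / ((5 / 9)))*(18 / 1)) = 31347 / 119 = 263.42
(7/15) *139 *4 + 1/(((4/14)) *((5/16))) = 812/3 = 270.67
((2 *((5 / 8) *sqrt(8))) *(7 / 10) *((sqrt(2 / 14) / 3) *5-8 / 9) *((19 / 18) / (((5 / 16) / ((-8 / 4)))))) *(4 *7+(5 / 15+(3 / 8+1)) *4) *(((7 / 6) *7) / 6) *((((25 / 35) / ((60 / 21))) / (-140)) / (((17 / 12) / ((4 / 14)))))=-55594 *sqrt(2) / 309825+3971 *sqrt(14) / 82620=-0.07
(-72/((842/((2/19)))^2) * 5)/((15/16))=-384/63984001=-0.00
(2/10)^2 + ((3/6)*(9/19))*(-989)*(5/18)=-123549/1900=-65.03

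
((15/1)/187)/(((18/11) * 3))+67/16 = 10291/2448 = 4.20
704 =704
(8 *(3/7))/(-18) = -4/21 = -0.19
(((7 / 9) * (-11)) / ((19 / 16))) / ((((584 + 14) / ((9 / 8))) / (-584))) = 44968 / 5681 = 7.92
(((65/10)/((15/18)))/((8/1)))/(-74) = -39/2960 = -0.01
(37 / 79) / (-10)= -37 / 790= -0.05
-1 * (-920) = 920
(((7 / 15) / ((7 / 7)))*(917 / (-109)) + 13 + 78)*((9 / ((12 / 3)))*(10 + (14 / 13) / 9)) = 42140336 / 21255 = 1982.61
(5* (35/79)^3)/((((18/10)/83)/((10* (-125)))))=-111207031250/4437351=-25061.58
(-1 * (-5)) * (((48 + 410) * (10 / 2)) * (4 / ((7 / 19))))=870200 / 7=124314.29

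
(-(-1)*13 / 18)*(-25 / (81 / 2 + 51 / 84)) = -4550 / 10359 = -0.44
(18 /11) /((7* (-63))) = -0.00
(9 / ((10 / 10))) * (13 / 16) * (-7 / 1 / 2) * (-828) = 169533 / 8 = 21191.62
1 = 1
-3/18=-1/6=-0.17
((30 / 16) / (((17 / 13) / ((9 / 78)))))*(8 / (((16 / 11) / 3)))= 1485 / 544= 2.73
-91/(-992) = 0.09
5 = 5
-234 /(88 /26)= -1521 /22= -69.14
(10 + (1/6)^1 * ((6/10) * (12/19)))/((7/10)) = 1912/133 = 14.38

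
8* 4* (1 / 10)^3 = 4 / 125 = 0.03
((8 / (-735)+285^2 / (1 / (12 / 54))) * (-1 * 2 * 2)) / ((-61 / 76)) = 4033089568 / 44835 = 89954.04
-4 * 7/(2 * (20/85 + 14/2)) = -238/123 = -1.93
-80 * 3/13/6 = -40/13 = -3.08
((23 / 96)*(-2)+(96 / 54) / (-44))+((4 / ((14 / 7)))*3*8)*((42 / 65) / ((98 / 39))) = 11.82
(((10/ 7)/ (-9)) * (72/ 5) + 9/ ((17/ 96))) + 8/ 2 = 6252/ 119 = 52.54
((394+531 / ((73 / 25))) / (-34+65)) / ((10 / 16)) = 336296 / 11315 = 29.72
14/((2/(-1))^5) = -7/16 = -0.44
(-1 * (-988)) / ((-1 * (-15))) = 988 / 15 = 65.87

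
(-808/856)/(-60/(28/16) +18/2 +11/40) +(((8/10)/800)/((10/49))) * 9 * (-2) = -189050561/3746605000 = -0.05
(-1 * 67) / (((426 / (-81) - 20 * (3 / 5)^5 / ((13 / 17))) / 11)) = 161679375 / 1599898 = 101.06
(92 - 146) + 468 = 414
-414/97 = -4.27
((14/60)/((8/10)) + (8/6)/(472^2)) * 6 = 48735/27848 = 1.75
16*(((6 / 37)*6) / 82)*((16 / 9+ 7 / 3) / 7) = 32 / 287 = 0.11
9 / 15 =3 / 5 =0.60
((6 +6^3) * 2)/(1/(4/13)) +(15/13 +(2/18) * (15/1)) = 5438/39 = 139.44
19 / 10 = 1.90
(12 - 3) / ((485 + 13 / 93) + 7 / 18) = 5022 / 270925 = 0.02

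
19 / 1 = 19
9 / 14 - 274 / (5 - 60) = 4331 / 770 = 5.62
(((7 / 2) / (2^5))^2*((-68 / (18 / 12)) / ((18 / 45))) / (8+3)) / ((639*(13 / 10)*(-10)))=4165 / 280710144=0.00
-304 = -304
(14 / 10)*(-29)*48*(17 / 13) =-2548.43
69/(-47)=-1.47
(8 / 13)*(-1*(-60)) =480 / 13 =36.92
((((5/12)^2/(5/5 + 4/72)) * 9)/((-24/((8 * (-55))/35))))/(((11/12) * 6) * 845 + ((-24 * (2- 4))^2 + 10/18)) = 7425/66572884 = 0.00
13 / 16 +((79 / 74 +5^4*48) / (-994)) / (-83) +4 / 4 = 53142639 / 24420592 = 2.18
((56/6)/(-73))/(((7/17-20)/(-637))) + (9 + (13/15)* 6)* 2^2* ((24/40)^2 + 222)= 115096037312/9115875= 12625.89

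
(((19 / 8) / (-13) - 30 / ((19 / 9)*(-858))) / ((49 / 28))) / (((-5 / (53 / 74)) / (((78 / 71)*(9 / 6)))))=1722447 / 76866020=0.02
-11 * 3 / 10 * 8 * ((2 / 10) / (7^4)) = -132 / 60025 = -0.00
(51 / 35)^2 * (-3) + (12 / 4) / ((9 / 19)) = -0.04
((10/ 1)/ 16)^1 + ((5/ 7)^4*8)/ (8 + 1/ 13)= 356105/ 403368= 0.88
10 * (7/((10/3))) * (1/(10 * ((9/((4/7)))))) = 2/15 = 0.13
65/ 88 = 0.74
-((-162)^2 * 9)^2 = -55788550416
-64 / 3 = -21.33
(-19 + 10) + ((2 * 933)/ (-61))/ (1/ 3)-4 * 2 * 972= -7876.77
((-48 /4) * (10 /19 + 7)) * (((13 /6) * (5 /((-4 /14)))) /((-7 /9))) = -83655 /19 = -4402.89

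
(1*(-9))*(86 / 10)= -387 / 5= -77.40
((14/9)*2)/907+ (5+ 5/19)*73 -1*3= 59125141/155097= 381.21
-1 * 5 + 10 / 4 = -5 / 2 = -2.50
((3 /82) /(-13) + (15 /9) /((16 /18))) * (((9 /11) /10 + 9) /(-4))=-7975017 /1876160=-4.25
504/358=252/179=1.41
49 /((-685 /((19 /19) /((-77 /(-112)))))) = -784 /7535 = -0.10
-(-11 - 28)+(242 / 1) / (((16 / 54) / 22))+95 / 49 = 1764925 / 98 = 18009.44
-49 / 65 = -0.75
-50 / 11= -4.55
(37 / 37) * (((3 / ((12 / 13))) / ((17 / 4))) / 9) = 0.08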